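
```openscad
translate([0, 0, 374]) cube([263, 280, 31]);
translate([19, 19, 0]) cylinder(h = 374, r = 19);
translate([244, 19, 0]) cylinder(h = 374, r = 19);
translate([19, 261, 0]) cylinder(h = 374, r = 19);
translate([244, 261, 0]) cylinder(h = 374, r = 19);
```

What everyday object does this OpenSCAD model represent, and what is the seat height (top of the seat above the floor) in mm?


A stool. The seat height is 405 mm.

A 263×280×31 slab at z = 374 on four corner cylinders — a stool. The seat top is 374 + 31 = 405 mm.


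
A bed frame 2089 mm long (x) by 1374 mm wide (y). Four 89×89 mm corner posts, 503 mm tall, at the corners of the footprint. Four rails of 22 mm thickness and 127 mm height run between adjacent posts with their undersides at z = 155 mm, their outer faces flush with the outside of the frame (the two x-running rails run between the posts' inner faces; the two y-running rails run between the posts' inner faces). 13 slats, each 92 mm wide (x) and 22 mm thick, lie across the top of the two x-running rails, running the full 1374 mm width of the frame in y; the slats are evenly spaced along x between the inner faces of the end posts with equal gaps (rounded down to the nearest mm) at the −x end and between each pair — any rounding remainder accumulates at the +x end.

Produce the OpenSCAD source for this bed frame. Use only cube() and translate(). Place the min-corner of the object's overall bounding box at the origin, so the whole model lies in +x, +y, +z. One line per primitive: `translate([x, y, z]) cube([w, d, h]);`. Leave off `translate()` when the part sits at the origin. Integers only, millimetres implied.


cube([89, 89, 503]);
translate([0, 1285, 0]) cube([89, 89, 503]);
translate([2000, 0, 0]) cube([89, 89, 503]);
translate([2000, 1285, 0]) cube([89, 89, 503]);
translate([89, 0, 155]) cube([1911, 22, 127]);
translate([89, 1352, 155]) cube([1911, 22, 127]);
translate([0, 89, 155]) cube([22, 1196, 127]);
translate([2067, 89, 155]) cube([22, 1196, 127]);
translate([140, 0, 282]) cube([92, 1374, 22]);
translate([283, 0, 282]) cube([92, 1374, 22]);
translate([426, 0, 282]) cube([92, 1374, 22]);
translate([569, 0, 282]) cube([92, 1374, 22]);
translate([712, 0, 282]) cube([92, 1374, 22]);
translate([855, 0, 282]) cube([92, 1374, 22]);
translate([998, 0, 282]) cube([92, 1374, 22]);
translate([1141, 0, 282]) cube([92, 1374, 22]);
translate([1284, 0, 282]) cube([92, 1374, 22]);
translate([1427, 0, 282]) cube([92, 1374, 22]);
translate([1570, 0, 282]) cube([92, 1374, 22]);
translate([1713, 0, 282]) cube([92, 1374, 22]);
translate([1856, 0, 282]) cube([92, 1374, 22]);


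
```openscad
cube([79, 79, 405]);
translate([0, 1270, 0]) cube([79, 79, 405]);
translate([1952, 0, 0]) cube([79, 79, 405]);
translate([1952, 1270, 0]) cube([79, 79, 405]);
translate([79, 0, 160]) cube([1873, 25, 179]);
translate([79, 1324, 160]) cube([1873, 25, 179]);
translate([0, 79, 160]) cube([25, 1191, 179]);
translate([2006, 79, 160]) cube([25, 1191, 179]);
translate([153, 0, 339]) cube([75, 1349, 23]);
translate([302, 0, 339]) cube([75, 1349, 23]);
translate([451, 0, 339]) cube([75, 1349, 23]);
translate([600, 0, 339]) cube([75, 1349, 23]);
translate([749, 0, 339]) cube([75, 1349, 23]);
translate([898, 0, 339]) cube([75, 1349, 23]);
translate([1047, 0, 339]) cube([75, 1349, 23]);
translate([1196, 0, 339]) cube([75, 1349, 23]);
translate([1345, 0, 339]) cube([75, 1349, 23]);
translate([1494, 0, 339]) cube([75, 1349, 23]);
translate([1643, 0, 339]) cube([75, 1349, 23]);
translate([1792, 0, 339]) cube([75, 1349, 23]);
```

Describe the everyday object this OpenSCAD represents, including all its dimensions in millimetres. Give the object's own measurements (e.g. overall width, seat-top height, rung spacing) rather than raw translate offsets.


A bed frame 2031 mm long (x) by 1349 mm wide (y). Four 79×79 mm corner posts, 405 mm tall, at the corners of the footprint. Four rails of 25 mm thickness and 179 mm height run between adjacent posts with their undersides at z = 160 mm, their outer faces flush with the outside of the frame (the two x-running rails run between the posts' inner faces; the two y-running rails run between the posts' inner faces). 12 slats, each 75 mm wide (x) and 23 mm thick, lie across the top of the two x-running rails, running the full 1349 mm width of the frame in y; along x they sit between the end posts with a 74 mm gap after the −x posts and between neighbouring slats, leaving 85 mm before the +x posts.


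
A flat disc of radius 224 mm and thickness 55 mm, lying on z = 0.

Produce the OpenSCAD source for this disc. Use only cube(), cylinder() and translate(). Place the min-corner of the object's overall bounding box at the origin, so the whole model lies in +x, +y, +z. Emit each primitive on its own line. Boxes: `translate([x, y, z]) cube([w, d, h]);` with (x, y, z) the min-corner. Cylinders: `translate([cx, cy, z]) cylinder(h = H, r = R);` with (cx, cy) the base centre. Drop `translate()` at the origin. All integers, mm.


translate([224, 224, 0]) cylinder(h = 55, r = 224);


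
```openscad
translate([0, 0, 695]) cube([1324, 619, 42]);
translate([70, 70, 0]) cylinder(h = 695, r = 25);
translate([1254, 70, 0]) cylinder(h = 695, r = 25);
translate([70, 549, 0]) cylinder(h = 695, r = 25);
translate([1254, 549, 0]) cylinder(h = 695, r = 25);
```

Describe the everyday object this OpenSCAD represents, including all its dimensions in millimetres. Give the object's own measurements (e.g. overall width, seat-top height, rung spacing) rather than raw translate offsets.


A rectangular dining table. The top is 1324×619×42 mm with its upper surface at z = 737 mm. It stands on four round legs of 50 mm diameter, each leg's bounding box inset 45 mm from the nearest pair of top edges, running from the floor to the underside of the top.


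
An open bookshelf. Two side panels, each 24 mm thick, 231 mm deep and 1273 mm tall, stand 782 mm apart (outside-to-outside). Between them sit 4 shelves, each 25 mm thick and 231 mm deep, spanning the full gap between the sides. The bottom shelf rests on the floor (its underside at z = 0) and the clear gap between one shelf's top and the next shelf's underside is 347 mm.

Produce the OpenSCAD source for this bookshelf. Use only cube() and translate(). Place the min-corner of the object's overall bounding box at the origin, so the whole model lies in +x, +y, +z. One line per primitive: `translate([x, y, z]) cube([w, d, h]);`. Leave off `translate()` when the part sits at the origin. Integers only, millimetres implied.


cube([24, 231, 1273]);
translate([758, 0, 0]) cube([24, 231, 1273]);
translate([24, 0, 0]) cube([734, 231, 25]);
translate([24, 0, 372]) cube([734, 231, 25]);
translate([24, 0, 744]) cube([734, 231, 25]);
translate([24, 0, 1116]) cube([734, 231, 25]);


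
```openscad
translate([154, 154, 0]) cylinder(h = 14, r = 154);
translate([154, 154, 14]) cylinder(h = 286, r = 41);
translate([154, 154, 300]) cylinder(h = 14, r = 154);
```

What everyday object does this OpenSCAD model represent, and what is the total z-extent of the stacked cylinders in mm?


A spool. The overall height is 314 mm.

Three coaxial cylinders, large–small–large — a spool. Two 14 mm flanges and a 286 mm core give 14 + 286 + 14 = 314 mm.


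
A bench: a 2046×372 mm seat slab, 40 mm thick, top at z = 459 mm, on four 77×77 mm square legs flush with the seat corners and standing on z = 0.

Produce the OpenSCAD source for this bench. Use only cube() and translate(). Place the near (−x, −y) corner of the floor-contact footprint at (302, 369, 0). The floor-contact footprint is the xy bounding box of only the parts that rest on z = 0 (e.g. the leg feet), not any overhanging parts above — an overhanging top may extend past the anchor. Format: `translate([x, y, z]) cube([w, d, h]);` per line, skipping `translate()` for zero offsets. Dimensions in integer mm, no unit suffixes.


translate([302, 369, 419]) cube([2046, 372, 40]);
translate([302, 369, 0]) cube([77, 77, 419]);
translate([302, 664, 0]) cube([77, 77, 419]);
translate([2271, 369, 0]) cube([77, 77, 419]);
translate([2271, 664, 0]) cube([77, 77, 419]);


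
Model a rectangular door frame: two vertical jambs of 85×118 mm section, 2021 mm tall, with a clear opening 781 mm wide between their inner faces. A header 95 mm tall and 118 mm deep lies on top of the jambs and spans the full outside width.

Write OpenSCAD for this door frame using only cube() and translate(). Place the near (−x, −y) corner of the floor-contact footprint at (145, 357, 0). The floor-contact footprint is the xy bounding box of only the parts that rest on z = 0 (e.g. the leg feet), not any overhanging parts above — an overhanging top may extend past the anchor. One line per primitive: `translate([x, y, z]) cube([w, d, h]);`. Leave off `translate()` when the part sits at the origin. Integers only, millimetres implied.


translate([145, 357, 0]) cube([85, 118, 2021]);
translate([1011, 357, 0]) cube([85, 118, 2021]);
translate([145, 357, 2021]) cube([951, 118, 95]);


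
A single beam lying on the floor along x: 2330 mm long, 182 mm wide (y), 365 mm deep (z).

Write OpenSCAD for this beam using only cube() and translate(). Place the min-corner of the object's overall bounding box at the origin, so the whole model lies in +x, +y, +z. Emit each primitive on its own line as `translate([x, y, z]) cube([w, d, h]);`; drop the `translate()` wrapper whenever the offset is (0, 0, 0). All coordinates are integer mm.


cube([2330, 182, 365]);


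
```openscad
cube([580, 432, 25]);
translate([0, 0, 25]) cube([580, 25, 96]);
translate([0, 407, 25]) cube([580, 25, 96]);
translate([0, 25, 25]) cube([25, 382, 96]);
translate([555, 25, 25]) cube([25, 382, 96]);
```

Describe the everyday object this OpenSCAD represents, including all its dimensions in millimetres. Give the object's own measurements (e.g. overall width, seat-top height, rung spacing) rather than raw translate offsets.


An open-topped rectangular box: outside dimensions 580×432×121 mm, with a uniform wall and base thickness of 25 mm. The base is a full 580×432 slab on the floor; four walls sit on top of the base. The front and back walls (the −y and +y sides) span the full width; the two side walls fit between them.


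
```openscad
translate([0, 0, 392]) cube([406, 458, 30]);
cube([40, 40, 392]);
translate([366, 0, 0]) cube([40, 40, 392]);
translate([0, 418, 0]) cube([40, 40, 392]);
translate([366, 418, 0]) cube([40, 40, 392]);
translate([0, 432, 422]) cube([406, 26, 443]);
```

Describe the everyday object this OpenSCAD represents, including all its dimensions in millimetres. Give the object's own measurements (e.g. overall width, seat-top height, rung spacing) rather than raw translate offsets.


A chair. The seat is a 406×458×30 mm slab with its top at z = 422 mm, on four 40×40 mm corner legs (flush with the seat edges, standing on z = 0). A flat backrest 26 mm thick, 443 mm tall, spans the full seat width and rises from the seat top along its +y edge, rear face flush with the rear of the seat.


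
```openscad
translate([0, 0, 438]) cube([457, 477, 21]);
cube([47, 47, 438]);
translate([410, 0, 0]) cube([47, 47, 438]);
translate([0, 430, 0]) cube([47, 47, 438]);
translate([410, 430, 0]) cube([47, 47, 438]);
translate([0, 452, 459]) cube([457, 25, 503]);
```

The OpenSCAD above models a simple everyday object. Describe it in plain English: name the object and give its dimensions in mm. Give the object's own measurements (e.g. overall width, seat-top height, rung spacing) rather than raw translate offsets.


A chair. The seat is a 457×477×21 mm slab with its top at z = 459 mm, on four 47×47 mm corner legs (flush with the seat edges, standing on z = 0). A flat backrest 25 mm thick, 503 mm tall, spans the full seat width and rises from the seat top along its +y edge, rear face flush with the rear of the seat.


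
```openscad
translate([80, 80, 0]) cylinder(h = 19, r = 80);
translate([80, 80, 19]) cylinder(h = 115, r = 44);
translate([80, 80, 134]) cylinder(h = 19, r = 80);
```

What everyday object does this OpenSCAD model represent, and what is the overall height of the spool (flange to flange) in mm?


A spool. The overall height is 153 mm.

Three coaxial cylinders, large–small–large — a spool. Two 19 mm flanges and a 115 mm core give 19 + 115 + 19 = 153 mm.


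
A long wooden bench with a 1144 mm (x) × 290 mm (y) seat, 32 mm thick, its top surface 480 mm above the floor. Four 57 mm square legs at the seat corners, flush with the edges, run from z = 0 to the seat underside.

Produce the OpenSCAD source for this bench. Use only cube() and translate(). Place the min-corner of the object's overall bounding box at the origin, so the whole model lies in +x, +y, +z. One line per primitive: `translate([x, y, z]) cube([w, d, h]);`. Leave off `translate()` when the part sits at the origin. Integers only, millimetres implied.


translate([0, 0, 448]) cube([1144, 290, 32]);
cube([57, 57, 448]);
translate([0, 233, 0]) cube([57, 57, 448]);
translate([1087, 0, 0]) cube([57, 57, 448]);
translate([1087, 233, 0]) cube([57, 57, 448]);


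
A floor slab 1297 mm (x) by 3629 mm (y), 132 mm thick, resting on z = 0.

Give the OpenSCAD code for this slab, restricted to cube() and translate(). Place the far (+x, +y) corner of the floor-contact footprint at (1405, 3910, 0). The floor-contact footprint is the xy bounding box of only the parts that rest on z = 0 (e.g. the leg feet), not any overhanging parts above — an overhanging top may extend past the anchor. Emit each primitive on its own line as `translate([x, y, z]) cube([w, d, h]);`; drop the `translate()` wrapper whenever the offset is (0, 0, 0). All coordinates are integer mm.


translate([108, 281, 0]) cube([1297, 3629, 132]);


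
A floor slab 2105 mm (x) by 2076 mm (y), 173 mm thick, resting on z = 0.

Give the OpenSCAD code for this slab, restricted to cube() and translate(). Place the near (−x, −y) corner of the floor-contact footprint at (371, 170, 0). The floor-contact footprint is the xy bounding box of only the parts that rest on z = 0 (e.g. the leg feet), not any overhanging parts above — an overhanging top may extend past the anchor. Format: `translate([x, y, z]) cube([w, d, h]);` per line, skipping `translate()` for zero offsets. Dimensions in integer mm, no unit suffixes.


translate([371, 170, 0]) cube([2105, 2076, 173]);


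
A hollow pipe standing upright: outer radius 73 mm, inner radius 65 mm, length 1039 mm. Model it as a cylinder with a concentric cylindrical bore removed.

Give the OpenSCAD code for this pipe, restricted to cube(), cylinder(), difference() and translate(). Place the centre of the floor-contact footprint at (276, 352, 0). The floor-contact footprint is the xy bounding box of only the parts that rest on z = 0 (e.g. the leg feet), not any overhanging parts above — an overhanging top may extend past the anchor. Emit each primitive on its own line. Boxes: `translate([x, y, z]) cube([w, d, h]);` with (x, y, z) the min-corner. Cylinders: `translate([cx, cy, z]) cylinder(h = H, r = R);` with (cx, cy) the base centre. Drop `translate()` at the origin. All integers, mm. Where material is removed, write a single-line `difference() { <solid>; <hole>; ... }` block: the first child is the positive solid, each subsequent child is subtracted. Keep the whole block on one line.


difference() { translate([276, 352, 0]) cylinder(h = 1039, r = 73); translate([276, 352, 0]) cylinder(h = 1039, r = 65); }


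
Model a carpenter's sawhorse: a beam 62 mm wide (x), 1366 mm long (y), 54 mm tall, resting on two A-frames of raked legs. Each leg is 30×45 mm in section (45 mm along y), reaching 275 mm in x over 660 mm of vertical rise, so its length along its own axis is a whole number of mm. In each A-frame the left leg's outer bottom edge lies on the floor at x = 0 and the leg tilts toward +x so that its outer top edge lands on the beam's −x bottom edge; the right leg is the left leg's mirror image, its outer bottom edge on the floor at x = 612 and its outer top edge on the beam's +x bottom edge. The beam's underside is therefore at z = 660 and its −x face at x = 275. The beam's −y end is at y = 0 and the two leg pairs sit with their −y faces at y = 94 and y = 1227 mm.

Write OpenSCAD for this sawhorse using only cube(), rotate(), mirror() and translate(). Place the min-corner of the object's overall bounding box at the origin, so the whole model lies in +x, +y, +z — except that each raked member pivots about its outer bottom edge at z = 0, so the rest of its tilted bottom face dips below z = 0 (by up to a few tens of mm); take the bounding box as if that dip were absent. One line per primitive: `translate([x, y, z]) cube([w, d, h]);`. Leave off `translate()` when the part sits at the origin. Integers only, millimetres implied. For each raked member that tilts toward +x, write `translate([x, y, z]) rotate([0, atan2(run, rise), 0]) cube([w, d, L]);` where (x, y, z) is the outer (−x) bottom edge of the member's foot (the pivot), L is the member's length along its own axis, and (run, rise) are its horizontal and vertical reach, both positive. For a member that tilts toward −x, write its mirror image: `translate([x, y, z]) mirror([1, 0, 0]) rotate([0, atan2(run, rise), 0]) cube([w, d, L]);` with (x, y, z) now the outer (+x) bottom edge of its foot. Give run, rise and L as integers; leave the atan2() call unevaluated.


// leg length = √(275² + 660²) = 715
// right-leg outer foot x = 2·275 + 62 = 612
// beam min-corner = (275, 0, 660)
translate([275, 0, 660]) cube([62, 1366, 54]);
translate([0, 94, 0]) rotate([0, atan2(275, 660), 0]) cube([30, 45, 715]);
translate([612, 94, 0]) mirror([1, 0, 0]) rotate([0, atan2(275, 660), 0]) cube([30, 45, 715]);
translate([0, 1227, 0]) rotate([0, atan2(275, 660), 0]) cube([30, 45, 715]);
translate([612, 1227, 0]) mirror([1, 0, 0]) rotate([0, atan2(275, 660), 0]) cube([30, 45, 715]);


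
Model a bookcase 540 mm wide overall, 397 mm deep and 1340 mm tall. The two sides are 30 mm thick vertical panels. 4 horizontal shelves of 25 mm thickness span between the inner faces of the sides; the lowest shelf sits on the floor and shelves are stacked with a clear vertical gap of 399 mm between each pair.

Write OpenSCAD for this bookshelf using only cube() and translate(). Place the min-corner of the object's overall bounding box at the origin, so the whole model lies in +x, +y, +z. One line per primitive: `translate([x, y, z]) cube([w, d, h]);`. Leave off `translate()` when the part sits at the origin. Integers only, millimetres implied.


cube([30, 397, 1340]);
translate([510, 0, 0]) cube([30, 397, 1340]);
translate([30, 0, 0]) cube([480, 397, 25]);
translate([30, 0, 424]) cube([480, 397, 25]);
translate([30, 0, 848]) cube([480, 397, 25]);
translate([30, 0, 1272]) cube([480, 397, 25]);


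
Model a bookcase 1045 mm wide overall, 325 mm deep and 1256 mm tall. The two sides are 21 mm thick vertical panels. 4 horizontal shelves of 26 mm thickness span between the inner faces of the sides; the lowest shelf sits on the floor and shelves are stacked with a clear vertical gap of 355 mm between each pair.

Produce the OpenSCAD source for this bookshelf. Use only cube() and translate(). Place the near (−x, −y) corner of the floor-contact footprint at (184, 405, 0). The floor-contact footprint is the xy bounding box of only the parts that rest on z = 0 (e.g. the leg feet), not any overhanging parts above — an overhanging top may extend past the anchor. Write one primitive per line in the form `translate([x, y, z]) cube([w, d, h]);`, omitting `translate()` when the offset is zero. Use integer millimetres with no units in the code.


translate([184, 405, 0]) cube([21, 325, 1256]);
translate([1208, 405, 0]) cube([21, 325, 1256]);
translate([205, 405, 0]) cube([1003, 325, 26]);
translate([205, 405, 381]) cube([1003, 325, 26]);
translate([205, 405, 762]) cube([1003, 325, 26]);
translate([205, 405, 1143]) cube([1003, 325, 26]);


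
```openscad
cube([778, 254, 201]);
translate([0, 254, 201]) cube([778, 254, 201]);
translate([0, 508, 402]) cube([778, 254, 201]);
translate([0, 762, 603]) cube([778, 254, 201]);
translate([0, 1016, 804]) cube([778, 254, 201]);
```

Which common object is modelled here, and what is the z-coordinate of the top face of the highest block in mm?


A staircase. The total rise is 1005 mm.

5 identical blocks, each offset up and back from the previous — a staircase. Each step is 201 mm tall and there are 5 of them, so the total rise is 5 × 201 = 1005 mm.


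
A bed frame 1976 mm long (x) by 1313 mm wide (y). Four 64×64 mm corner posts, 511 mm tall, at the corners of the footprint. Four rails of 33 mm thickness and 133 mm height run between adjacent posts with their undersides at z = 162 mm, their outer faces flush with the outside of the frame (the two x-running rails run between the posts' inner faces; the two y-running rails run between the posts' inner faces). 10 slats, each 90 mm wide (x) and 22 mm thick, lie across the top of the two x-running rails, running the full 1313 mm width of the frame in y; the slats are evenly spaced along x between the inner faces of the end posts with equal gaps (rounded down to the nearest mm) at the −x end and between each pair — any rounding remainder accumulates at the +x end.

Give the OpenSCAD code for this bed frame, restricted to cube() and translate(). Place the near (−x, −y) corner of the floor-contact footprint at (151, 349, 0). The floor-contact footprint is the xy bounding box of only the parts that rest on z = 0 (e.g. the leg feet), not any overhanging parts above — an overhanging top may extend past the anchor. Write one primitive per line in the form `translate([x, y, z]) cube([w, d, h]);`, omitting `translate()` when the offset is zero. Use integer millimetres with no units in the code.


translate([151, 349, 0]) cube([64, 64, 511]);
translate([151, 1598, 0]) cube([64, 64, 511]);
translate([2063, 349, 0]) cube([64, 64, 511]);
translate([2063, 1598, 0]) cube([64, 64, 511]);
translate([215, 349, 162]) cube([1848, 33, 133]);
translate([215, 1629, 162]) cube([1848, 33, 133]);
translate([151, 413, 162]) cube([33, 1185, 133]);
translate([2094, 413, 162]) cube([33, 1185, 133]);
translate([301, 349, 295]) cube([90, 1313, 22]);
translate([477, 349, 295]) cube([90, 1313, 22]);
translate([653, 349, 295]) cube([90, 1313, 22]);
translate([829, 349, 295]) cube([90, 1313, 22]);
translate([1005, 349, 295]) cube([90, 1313, 22]);
translate([1181, 349, 295]) cube([90, 1313, 22]);
translate([1357, 349, 295]) cube([90, 1313, 22]);
translate([1533, 349, 295]) cube([90, 1313, 22]);
translate([1709, 349, 295]) cube([90, 1313, 22]);
translate([1885, 349, 295]) cube([90, 1313, 22]);


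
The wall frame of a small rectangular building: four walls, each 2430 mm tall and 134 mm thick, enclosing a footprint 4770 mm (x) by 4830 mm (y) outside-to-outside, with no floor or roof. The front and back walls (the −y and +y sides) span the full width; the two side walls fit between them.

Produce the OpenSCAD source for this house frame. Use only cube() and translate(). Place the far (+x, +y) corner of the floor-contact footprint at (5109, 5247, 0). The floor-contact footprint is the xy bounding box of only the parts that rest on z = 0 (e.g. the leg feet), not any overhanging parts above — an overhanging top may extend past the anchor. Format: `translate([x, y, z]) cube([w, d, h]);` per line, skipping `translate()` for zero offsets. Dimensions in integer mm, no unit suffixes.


translate([339, 417, 0]) cube([4770, 134, 2430]);
translate([339, 5113, 0]) cube([4770, 134, 2430]);
translate([339, 551, 0]) cube([134, 4562, 2430]);
translate([4975, 551, 0]) cube([134, 4562, 2430]);


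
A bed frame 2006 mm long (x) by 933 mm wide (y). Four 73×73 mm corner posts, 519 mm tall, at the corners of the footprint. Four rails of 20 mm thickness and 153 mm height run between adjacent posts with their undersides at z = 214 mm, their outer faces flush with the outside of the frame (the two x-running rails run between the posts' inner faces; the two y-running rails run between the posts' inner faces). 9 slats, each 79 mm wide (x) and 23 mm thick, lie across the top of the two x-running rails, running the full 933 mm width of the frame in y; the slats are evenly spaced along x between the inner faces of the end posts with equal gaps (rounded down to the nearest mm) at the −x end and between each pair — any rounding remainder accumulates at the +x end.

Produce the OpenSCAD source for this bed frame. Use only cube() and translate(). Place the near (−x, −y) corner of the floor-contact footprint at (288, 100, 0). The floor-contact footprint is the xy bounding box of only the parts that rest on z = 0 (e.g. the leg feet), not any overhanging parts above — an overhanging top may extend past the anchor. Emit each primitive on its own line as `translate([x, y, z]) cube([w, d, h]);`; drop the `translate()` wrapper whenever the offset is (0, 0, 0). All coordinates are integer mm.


translate([288, 100, 0]) cube([73, 73, 519]);
translate([288, 960, 0]) cube([73, 73, 519]);
translate([2221, 100, 0]) cube([73, 73, 519]);
translate([2221, 960, 0]) cube([73, 73, 519]);
translate([361, 100, 214]) cube([1860, 20, 153]);
translate([361, 1013, 214]) cube([1860, 20, 153]);
translate([288, 173, 214]) cube([20, 787, 153]);
translate([2274, 173, 214]) cube([20, 787, 153]);
translate([475, 100, 367]) cube([79, 933, 23]);
translate([668, 100, 367]) cube([79, 933, 23]);
translate([861, 100, 367]) cube([79, 933, 23]);
translate([1054, 100, 367]) cube([79, 933, 23]);
translate([1247, 100, 367]) cube([79, 933, 23]);
translate([1440, 100, 367]) cube([79, 933, 23]);
translate([1633, 100, 367]) cube([79, 933, 23]);
translate([1826, 100, 367]) cube([79, 933, 23]);
translate([2019, 100, 367]) cube([79, 933, 23]);


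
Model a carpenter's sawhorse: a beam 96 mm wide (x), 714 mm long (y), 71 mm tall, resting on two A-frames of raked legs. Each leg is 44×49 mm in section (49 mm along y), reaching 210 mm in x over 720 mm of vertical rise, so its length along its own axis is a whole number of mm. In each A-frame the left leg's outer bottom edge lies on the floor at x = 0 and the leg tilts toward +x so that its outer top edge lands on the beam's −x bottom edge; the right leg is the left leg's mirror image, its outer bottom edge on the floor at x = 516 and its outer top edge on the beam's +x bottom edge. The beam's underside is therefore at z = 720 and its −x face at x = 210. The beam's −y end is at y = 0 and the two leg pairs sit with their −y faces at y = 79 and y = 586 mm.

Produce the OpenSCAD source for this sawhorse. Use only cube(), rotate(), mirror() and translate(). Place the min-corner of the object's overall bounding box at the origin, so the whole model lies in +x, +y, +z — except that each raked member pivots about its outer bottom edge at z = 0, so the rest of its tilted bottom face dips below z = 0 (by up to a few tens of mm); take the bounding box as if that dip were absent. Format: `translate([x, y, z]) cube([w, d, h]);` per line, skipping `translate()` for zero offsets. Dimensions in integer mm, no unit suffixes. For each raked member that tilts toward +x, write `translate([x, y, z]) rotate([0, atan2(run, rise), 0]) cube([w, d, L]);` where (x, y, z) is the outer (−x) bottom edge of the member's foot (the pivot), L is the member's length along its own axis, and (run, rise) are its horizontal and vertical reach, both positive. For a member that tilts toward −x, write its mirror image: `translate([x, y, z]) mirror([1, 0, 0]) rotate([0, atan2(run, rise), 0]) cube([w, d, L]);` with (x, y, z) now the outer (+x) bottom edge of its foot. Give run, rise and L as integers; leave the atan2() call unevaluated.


translate([210, 0, 720]) cube([96, 714, 71]);
translate([0, 79, 0]) rotate([0, atan2(210, 720), 0]) cube([44, 49, 750]);
translate([516, 79, 0]) mirror([1, 0, 0]) rotate([0, atan2(210, 720), 0]) cube([44, 49, 750]);
translate([0, 586, 0]) rotate([0, atan2(210, 720), 0]) cube([44, 49, 750]);
translate([516, 586, 0]) mirror([1, 0, 0]) rotate([0, atan2(210, 720), 0]) cube([44, 49, 750]);


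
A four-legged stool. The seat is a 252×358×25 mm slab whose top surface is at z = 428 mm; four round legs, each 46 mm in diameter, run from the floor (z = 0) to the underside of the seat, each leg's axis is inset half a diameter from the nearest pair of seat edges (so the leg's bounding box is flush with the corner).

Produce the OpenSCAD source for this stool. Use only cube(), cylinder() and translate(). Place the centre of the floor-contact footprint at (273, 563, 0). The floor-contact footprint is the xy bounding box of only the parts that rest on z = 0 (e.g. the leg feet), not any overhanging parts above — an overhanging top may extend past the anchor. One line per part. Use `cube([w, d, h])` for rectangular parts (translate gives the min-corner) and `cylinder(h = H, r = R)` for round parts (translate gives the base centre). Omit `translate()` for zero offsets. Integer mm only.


translate([147, 384, 403]) cube([252, 358, 25]);
translate([170, 407, 0]) cylinder(h = 403, r = 23);
translate([376, 407, 0]) cylinder(h = 403, r = 23);
translate([170, 719, 0]) cylinder(h = 403, r = 23);
translate([376, 719, 0]) cylinder(h = 403, r = 23);


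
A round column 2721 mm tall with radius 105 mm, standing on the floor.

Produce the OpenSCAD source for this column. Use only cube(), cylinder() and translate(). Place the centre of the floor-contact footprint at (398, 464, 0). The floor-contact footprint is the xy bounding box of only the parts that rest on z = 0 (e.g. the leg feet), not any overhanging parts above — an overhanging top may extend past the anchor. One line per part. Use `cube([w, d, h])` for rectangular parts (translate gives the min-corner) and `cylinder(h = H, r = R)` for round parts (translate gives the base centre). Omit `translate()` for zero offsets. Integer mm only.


translate([398, 464, 0]) cylinder(h = 2721, r = 105);


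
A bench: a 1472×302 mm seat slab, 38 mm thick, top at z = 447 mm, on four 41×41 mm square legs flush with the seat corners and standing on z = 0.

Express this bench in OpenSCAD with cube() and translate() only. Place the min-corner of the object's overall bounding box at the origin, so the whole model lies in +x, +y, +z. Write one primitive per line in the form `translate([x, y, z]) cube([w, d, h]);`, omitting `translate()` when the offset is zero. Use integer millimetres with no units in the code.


translate([0, 0, 409]) cube([1472, 302, 38]);
cube([41, 41, 409]);
translate([0, 261, 0]) cube([41, 41, 409]);
translate([1431, 0, 0]) cube([41, 41, 409]);
translate([1431, 261, 0]) cube([41, 41, 409]);


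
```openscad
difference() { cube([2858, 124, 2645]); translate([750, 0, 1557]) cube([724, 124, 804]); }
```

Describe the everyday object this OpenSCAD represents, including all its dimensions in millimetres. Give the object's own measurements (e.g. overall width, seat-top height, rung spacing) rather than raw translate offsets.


A wall 2858 mm long (x), 124 mm thick (y), 2645 mm tall, with a rectangular window opening cut through it. The opening is 724 mm wide and 804 mm tall; its sill is at z = 1557 mm and its near (−x) edge is 750 mm from the wall's −x end. The opening passes through the full wall thickness.


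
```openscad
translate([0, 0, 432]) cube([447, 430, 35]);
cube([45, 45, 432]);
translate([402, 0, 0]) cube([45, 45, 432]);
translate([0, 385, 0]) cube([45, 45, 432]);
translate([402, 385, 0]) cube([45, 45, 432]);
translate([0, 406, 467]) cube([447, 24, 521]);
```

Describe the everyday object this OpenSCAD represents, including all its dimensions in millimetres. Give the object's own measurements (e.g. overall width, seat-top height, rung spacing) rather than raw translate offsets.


A chair. The seat is a 447×430×35 mm slab with its top at z = 467 mm, on four 45×45 mm corner legs (flush with the seat edges, standing on z = 0). A flat backrest 24 mm thick, 521 mm tall, spans the full seat width and rises from the seat top along its +y edge, rear face flush with the rear of the seat.


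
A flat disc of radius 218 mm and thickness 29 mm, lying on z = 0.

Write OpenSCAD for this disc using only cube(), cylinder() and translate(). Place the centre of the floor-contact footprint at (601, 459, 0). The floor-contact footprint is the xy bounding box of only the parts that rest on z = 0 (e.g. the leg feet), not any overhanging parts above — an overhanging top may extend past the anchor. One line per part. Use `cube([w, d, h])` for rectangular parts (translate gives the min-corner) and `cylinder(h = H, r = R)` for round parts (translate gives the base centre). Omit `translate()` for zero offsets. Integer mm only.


translate([601, 459, 0]) cylinder(h = 29, r = 218);


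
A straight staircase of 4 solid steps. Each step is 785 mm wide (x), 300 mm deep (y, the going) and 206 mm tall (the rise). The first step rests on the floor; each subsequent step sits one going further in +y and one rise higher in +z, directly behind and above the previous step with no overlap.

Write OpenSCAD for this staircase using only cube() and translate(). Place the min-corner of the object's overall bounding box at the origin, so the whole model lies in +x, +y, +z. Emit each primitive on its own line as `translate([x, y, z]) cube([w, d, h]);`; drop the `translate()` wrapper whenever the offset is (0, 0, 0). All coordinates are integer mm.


cube([785, 300, 206]);
translate([0, 300, 206]) cube([785, 300, 206]);
translate([0, 600, 412]) cube([785, 300, 206]);
translate([0, 900, 618]) cube([785, 300, 206]);


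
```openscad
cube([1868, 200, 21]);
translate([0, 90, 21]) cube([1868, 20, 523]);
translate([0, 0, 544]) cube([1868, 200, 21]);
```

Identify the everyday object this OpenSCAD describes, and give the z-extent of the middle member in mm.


An I-beam. The web height is 523 mm.

Two wide flanges with a thin centred web — an I-beam. Overall 565 mm minus two 21 mm flanges gives a web of 565 − 2·21 = 523 mm.


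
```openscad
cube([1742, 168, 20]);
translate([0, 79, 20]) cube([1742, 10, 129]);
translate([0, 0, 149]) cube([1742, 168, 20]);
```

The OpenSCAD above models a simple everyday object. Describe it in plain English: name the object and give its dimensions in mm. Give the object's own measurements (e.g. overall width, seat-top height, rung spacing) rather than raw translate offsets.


An I-beam lying along x, 1742 mm long. Overall section height 169 mm. Two flanges 168 mm wide (y) and 20 mm thick, one on the floor and one at the top; a web 10 mm thick runs between them, centred on the flange width.


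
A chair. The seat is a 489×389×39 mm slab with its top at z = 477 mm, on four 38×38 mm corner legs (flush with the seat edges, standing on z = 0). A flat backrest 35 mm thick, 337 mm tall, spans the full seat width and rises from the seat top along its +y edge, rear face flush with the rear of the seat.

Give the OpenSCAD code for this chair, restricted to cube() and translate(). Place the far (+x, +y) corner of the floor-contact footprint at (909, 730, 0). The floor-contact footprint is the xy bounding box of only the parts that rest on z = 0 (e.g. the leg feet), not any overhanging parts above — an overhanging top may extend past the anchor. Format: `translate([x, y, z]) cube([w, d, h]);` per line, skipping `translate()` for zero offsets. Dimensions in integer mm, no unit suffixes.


translate([420, 341, 438]) cube([489, 389, 39]);
translate([420, 341, 0]) cube([38, 38, 438]);
translate([871, 341, 0]) cube([38, 38, 438]);
translate([420, 692, 0]) cube([38, 38, 438]);
translate([871, 692, 0]) cube([38, 38, 438]);
translate([420, 695, 477]) cube([489, 35, 337]);


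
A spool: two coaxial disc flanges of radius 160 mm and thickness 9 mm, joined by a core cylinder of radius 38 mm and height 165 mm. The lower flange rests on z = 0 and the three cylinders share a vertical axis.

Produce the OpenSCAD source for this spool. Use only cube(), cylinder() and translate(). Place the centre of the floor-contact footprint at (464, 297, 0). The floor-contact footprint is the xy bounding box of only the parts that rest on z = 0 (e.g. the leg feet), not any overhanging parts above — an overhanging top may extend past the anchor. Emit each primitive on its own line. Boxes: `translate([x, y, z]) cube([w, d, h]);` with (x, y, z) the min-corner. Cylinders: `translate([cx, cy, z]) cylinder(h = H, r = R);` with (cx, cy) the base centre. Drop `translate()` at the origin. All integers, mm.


translate([464, 297, 0]) cylinder(h = 9, r = 160);
translate([464, 297, 9]) cylinder(h = 165, r = 38);
translate([464, 297, 174]) cylinder(h = 9, r = 160);


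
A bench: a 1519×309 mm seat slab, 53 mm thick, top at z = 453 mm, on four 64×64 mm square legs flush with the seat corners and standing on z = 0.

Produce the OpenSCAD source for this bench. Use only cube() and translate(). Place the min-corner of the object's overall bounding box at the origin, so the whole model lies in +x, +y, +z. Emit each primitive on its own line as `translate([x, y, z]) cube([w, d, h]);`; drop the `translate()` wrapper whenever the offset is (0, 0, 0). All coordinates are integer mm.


// leg_h = 453 − 53 = 400
translate([0, 0, 400]) cube([1519, 309, 53]);
cube([64, 64, 400]);
translate([0, 245, 0]) cube([64, 64, 400]);
translate([1455, 0, 0]) cube([64, 64, 400]);
translate([1455, 245, 0]) cube([64, 64, 400]);


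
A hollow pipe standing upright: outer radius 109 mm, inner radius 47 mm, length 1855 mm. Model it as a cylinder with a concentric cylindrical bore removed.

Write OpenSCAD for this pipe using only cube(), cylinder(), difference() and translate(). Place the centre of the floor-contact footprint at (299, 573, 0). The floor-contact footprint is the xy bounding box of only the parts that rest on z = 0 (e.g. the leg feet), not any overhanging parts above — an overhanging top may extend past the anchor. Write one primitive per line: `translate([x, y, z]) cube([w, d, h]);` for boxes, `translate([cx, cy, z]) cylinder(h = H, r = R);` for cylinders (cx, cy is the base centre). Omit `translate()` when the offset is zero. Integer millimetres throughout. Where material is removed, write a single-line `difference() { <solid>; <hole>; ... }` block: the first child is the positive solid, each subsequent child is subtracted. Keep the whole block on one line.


difference() { translate([299, 573, 0]) cylinder(h = 1855, r = 109); translate([299, 573, 0]) cylinder(h = 1855, r = 47); }


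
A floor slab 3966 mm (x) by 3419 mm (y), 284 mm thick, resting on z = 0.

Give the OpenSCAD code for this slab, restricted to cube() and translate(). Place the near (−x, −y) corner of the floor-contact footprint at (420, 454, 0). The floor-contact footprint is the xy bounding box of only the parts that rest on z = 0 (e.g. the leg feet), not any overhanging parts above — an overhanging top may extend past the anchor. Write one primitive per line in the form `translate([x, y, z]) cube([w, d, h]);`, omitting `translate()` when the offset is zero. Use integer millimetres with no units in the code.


translate([420, 454, 0]) cube([3966, 3419, 284]);


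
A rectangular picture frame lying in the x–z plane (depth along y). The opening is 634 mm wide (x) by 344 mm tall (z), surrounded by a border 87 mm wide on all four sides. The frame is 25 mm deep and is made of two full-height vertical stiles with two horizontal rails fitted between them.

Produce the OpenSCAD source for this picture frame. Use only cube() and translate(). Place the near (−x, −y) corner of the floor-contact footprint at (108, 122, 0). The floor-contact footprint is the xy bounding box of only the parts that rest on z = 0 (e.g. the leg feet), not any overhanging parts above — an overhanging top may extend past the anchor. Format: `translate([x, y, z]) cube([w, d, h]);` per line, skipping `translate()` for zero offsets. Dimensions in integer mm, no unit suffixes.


translate([108, 122, 0]) cube([87, 25, 518]);
translate([829, 122, 0]) cube([87, 25, 518]);
translate([195, 122, 0]) cube([634, 25, 87]);
translate([195, 122, 431]) cube([634, 25, 87]);
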